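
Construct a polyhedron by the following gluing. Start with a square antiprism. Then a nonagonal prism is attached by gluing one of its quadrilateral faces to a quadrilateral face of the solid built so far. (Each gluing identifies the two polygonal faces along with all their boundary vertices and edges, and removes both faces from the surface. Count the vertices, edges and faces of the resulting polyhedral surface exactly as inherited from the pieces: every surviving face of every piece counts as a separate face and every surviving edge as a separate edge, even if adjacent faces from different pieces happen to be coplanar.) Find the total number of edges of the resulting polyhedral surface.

A square antiprism: V=8, E=16, F=10.
Attach a nonagonal prism (V=18, E=27, F=11) along a 4-gon: merge 4 vertices and 4 edges, delete both glued faces → V=22, E=39, F=19.
Check: V − E + F = 22 − 39 + 19 = 2.

39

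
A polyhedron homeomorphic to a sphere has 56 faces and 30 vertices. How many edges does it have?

84

Here V − E + F = 2.
E = V + F − (2) = 30 + 56 − (2) = 84.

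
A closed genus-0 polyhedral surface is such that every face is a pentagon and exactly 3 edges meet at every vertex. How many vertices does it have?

Each face has 5 edges and each edge borders two faces, so 2E = 5F.
Each vertex has degree 3, so 3V = 2E and hence V = 5F/3.
Euler: V − E + F = 2 ⇒ (5F/3) − (5F/2) + F = 2.
Multiply by 6: (10 − 15 + 6)F = 12, i.e. 1F = 12.
So F = 12, E = 5·12/2 = 30, V = 5·12/3 = 20.

20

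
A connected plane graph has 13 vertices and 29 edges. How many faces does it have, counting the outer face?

Euler's formula for a connected plane graph: V − E + F = 2, so F = 2 − 13 + 29 = 18.

18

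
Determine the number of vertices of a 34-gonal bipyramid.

36

A bipyramid over an n-gon has 2n triangular faces and n + 2 vertices: V = 34 + 2 = 36, E = 3·34 = 102, F = 2·34 = 68.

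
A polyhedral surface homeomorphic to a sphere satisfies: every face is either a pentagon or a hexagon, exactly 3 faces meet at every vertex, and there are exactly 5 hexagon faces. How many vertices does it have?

Let x be the number of pentagons; then F = 5 + x.
Edge–face incidences: 2E = 6·5 + 5·x = 30 + 5x.
Every vertex has degree 3, so 3V = 2E.
Euler: V − E + F = 2 ⇒ (2E)/3 − E + (5 + x) = 2.
Multiply by 6: 2·(2E) − 3·(2E) + 6·(5 + x) = 12, i.e. 30 + 6x − (30 + 5x) = 12.
Collecting terms: x = 12.
Then 2E = 30 + 5·12 = 90, so E = 45, V = 2E/3 = 30, F = 5 + 12 = 17.

30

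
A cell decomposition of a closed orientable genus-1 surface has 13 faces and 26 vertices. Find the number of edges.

For a closed orientable surface of genus 1, χ = 2 − 2·1 = 0.
E = V + F − (0) = 26 + 13 − (0) = 39.

39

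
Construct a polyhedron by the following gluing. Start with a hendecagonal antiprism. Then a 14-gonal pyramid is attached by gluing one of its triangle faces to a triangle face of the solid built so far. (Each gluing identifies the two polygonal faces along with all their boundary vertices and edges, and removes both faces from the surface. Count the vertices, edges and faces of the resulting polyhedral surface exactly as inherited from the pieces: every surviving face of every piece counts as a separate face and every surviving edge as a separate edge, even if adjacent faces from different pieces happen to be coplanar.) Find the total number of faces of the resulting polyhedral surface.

37

A hendecagonal antiprism: V=22, E=44, F=24.
Attach a 14-gonal pyramid (V=15, E=28, F=15) along a 3-gon: merge 3 vertices and 3 edges, delete both glued faces → V=34, E=69, F=37.
Check: V − E + F = 34 − 69 + 37 = 2.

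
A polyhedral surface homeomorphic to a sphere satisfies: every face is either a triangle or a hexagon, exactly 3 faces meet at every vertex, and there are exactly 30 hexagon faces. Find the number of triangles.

4

Let x be the number of triangles; then F = 30 + x.
Edge–face incidences: 2E = 6·30 + 3·x = 180 + 3x.
Every vertex has degree 3, so 3V = 2E.
Euler: V − E + F = 2 ⇒ (2E)/3 − E + (30 + x) = 2.
Multiply by 6: 2·(2E) − 3·(2E) + 6·(30 + x) = 12, i.e. 180 + 6x − (180 + 3x) = 12.
Collecting terms: 3x = 12, so x = 4.
Then 2E = 180 + 3·4 = 192, so E = 96, V = 2E/3 = 64, F = 30 + 4 = 34.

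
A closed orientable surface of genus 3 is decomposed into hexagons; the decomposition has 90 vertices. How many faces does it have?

47

χ = 2 − 2·3 = -4, and every face is a hexagon so 6F = 2E.
V − E + F = -4 with E = 6F/2 gives 90 − (6/2 − 1)·F = -4, so F = 47 and E = 141.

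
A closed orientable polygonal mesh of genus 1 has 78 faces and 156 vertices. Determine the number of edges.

234

For a closed orientable surface of genus 1, χ = 2 − 2·1 = 0.
E = V + F − (0) = 156 + 78 − (0) = 234.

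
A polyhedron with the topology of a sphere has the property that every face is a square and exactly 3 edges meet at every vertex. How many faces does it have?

Each face has 4 edges and each edge borders two faces, so 2E = 4F.
Each vertex has degree 3, so 3V = 2E and hence V = 4F/3.
Euler: V − E + F = 2 ⇒ (4F/3) − (4F/2) + F = 2.
Multiply by 6: (8 − 12 + 6)F = 12, i.e. 2F = 12.
So F = 6, E = 4·6/2 = 12, V = 4·6/3 = 8.

6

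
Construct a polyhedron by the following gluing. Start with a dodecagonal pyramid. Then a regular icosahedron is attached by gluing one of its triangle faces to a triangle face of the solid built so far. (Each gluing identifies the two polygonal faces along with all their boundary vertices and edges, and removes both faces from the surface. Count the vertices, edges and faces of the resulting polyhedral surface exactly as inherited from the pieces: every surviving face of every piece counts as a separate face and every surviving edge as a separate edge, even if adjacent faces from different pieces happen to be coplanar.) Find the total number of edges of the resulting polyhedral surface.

51

A dodecagonal pyramid: V=13, E=24, F=13.
Attach a regular icosahedron (V=12, E=30, F=20) along a 3-gon: merge 3 vertices and 3 edges, delete both glued faces → V=22, E=51, F=31.
Check: V − E + F = 22 − 51 + 31 = 2.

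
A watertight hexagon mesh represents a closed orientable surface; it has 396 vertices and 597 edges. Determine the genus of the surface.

Every face is a hexagon and each edge borders two faces, so 6F = 2·597, giving F = 199.
χ = V − E + F = 396 − 597 + 199 = -2.
For a closed orientable surface χ = 2 − 2g, so g = (2 − (-2))/2 = 2.

2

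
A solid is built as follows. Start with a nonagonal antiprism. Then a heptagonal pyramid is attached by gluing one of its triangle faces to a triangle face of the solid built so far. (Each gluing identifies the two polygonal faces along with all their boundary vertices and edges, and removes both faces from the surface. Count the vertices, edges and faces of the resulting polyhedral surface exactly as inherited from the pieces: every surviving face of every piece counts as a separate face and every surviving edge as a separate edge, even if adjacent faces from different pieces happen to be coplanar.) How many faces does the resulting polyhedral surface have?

A nonagonal antiprism: V=18, E=36, F=20.
Attach a heptagonal pyramid (V=8, E=14, F=8) along a 3-gon: merge 3 vertices and 3 edges, delete both glued faces → V=23, E=47, F=26.
Check: V − E + F = 23 − 47 + 26 = 2.

26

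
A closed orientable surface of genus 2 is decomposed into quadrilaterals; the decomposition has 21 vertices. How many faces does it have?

23

χ = 2 − 2·2 = -2, and every face is a square so 4F = 2E.
V − E + F = -2 with E = 4F/2 gives 21 − (4/2 − 1)·F = -2, so F = 23 and E = 46.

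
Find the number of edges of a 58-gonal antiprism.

232

An antiprism on an n-gon has two n-gon caps and 2n triangles: V = 2·58 = 116, E = 4·58 = 232, F = 2·58 + 2 = 118.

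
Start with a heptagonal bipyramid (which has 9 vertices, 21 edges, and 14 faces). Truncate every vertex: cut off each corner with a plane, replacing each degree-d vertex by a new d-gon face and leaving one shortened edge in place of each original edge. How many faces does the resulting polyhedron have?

Truncation replaces each original edge-end by a new vertex, so V′ = 2E = 42.
Each original edge survives, and each old vertex of degree d contributes d new edges; summing degrees gives Σd = 2E, so E′ = E + 2E = 3E = 63.
Each original face survives and each original vertex becomes one new face: F′ = F + V = 23.

23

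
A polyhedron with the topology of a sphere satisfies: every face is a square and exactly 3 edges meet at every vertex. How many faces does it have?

6

Each face has 4 edges and each edge borders two faces, so 2E = 4F.
Each vertex has degree 3, so 3V = 2E and hence V = 4F/3.
Euler: V − E + F = 2 ⇒ (4F/3) − (4F/2) + F = 2.
Multiply by 6: (8 − 12 + 6)F = 12, i.e. 2F = 12.
So F = 6, E = 4·6/2 = 12, V = 4·6/3 = 8.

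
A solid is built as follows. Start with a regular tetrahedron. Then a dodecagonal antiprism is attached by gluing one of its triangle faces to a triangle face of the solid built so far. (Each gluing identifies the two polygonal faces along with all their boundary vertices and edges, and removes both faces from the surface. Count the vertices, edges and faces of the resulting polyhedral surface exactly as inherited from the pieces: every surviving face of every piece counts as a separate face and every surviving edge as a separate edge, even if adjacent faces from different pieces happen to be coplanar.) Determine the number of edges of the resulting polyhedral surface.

A regular tetrahedron: V=4, E=6, F=4.
Attach a dodecagonal antiprism (V=24, E=48, F=26) along a 3-gon: merge 3 vertices and 3 edges, delete both glued faces → V=25, E=51, F=28.
Check: V − E + F = 25 − 51 + 28 = 2.

51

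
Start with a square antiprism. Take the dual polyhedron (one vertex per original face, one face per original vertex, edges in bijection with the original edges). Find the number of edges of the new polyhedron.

The base solid has V = 8, E = 16, F = 10.
The dual swaps V and F and preserves E: V′ = F = 10, E′ = E = 16, F′ = V = 8.

16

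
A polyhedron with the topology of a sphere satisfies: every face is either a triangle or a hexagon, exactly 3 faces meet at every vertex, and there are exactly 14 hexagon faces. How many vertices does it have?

32

Let x be the number of triangles; then F = 14 + x.
Edge–face incidences: 2E = 6·14 + 3·x = 84 + 3x.
Every vertex has degree 3, so 3V = 2E.
Euler: V − E + F = 2 ⇒ (2E)/3 − E + (14 + x) = 2.
Multiply by 6: 2·(2E) − 3·(2E) + 6·(14 + x) = 12, i.e. 84 + 6x − (84 + 3x) = 12.
Collecting terms: 3x = 12, so x = 4.
Then 2E = 84 + 3·4 = 96, so E = 48, V = 2E/3 = 32, F = 14 + 4 = 18.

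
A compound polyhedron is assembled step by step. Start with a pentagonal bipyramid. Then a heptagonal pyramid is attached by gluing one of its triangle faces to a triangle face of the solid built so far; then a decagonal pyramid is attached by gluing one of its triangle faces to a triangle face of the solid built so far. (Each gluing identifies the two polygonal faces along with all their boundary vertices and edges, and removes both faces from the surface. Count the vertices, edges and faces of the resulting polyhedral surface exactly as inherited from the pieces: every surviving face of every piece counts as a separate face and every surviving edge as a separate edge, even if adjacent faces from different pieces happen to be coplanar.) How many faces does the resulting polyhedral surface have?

A pentagonal bipyramid: V=7, E=15, F=10.
Attach a heptagonal pyramid (V=8, E=14, F=8) along a 3-gon: merge 3 vertices and 3 edges, delete both glued faces → V=12, E=26, F=16.
Attach a decagonal pyramid (V=11, E=20, F=11) along a 3-gon: merge 3 vertices and 3 edges, delete both glued faces → V=20, E=43, F=25.
Check: V − E + F = 20 − 43 + 25 = 2.

25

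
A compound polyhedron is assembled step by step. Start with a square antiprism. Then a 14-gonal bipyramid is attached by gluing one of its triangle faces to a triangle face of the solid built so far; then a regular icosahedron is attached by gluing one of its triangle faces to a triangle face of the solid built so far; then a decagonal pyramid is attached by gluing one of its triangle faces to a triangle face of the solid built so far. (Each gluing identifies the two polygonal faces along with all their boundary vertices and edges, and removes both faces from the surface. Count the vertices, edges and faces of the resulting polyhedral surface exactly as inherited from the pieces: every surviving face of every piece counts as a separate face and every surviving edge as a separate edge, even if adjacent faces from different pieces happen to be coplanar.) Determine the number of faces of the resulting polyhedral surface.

63

A square antiprism: V=8, E=16, F=10.
Attach a 14-gonal bipyramid (V=16, E=42, F=28) along a 3-gon: merge 3 vertices and 3 edges, delete both glued faces → V=21, E=55, F=36.
Attach a regular icosahedron (V=12, E=30, F=20) along a 3-gon: merge 3 vertices and 3 edges, delete both glued faces → V=30, E=82, F=54.
Attach a decagonal pyramid (V=11, E=20, F=11) along a 3-gon: merge 3 vertices and 3 edges, delete both glued faces → V=38, E=99, F=63.
Check: V − E + F = 38 − 99 + 63 = 2.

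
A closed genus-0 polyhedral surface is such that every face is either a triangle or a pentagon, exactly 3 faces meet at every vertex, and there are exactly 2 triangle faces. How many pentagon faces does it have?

Let x be the number of pentagons; then F = 2 + x.
Edge–face incidences: 2E = 3·2 + 5·x = 6 + 5x.
Every vertex has degree 3, so 3V = 2E.
Euler: V − E + F = 2 ⇒ (2E)/3 − E + (2 + x) = 2.
Multiply by 6: 2·(2E) − 3·(2E) + 6·(2 + x) = 12, i.e. 12 + 6x − (6 + 5x) = 12.
Collecting terms: x + 6 = 12, so x = 6.
Then 2E = 6 + 5·6 = 36, so E = 18, V = 2E/3 = 12, F = 2 + 6 = 8.

6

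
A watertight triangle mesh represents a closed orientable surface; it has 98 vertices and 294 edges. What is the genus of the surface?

1

Every face is a triangle and each edge borders two faces, so 3F = 2·294, giving F = 196.
χ = V − E + F = 98 − 294 + 196 = 0.
For a closed orientable surface χ = 2 − 2g, so g = (2 − (0))/2 = 1.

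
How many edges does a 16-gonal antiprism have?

64

An antiprism on an n-gon has two n-gon caps and 2n triangles: V = 2·16 = 32, E = 4·16 = 64, F = 2·16 + 2 = 34.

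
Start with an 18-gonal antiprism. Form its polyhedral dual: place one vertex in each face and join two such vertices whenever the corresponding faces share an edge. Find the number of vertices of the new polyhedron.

38

The base solid has V = 36, E = 72, F = 38.
The dual swaps V and F and preserves E: V′ = F = 38, E′ = E = 72, F′ = V = 36.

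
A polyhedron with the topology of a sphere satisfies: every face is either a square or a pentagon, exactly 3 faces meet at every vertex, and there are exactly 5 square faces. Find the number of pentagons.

Let x be the number of pentagons; then F = 5 + x.
Edge–face incidences: 2E = 4·5 + 5·x = 20 + 5x.
Every vertex has degree 3, so 3V = 2E.
Euler: V − E + F = 2 ⇒ (2E)/3 − E + (5 + x) = 2.
Multiply by 6: 2·(2E) − 3·(2E) + 6·(5 + x) = 12, i.e. 30 + 6x − (20 + 5x) = 12.
Collecting terms: x + 10 = 12, so x = 2.
Then 2E = 20 + 5·2 = 30, so E = 15, V = 2E/3 = 10, F = 5 + 2 = 7.

2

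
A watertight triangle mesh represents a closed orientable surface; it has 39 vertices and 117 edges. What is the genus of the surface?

1

Every face is a triangle and each edge borders two faces, so 3F = 2·117, giving F = 78.
χ = V − E + F = 39 − 117 + 78 = 0.
For a closed orientable surface χ = 2 − 2g, so g = (2 − (0))/2 = 1.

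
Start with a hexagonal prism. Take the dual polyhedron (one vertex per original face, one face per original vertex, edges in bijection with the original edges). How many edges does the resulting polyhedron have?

The base solid has V = 12, E = 18, F = 8.
The dual swaps V and F and preserves E: V′ = F = 8, E′ = E = 18, F′ = V = 12.

18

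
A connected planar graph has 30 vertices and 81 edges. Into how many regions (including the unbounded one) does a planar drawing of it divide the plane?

53

Euler's formula for a connected plane graph: V − E + F = 2, so F = 2 − 30 + 81 = 53.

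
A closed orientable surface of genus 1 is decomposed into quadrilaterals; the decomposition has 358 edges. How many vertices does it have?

χ = 2 − 2·1 = 0, and every face is a square so 4F = 2E.
F = 2E/4 = 179. Then V = 0 + E − F = 0 + 358 − 179 = 179.

179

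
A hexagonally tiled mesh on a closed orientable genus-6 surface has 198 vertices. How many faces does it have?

104

χ = 2 − 2·6 = -10, and every face is a hexagon so 6F = 2E.
V − E + F = -10 with E = 6F/2 gives 198 − (6/2 − 1)·F = -10, so F = 104 and E = 312.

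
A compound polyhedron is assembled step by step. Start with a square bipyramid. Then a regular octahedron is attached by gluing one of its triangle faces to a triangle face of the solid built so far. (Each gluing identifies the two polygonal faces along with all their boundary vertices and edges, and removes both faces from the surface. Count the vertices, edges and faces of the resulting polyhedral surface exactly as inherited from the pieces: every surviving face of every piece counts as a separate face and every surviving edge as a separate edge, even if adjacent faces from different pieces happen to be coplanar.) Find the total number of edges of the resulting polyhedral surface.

21

A square bipyramid: V=6, E=12, F=8.
Attach a regular octahedron (V=6, E=12, F=8) along a 3-gon: merge 3 vertices and 3 edges, delete both glued faces → V=9, E=21, F=14.
Check: V − E + F = 9 − 21 + 14 = 2.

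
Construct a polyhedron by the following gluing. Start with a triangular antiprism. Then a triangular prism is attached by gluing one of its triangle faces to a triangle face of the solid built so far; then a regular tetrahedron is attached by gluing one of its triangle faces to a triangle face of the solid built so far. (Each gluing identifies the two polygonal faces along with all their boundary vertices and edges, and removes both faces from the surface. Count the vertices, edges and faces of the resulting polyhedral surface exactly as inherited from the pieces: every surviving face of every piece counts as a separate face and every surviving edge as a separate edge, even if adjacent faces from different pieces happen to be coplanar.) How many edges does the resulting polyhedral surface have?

21

A triangular antiprism: V=6, E=12, F=8.
Attach a triangular prism (V=6, E=9, F=5) along a 3-gon: merge 3 vertices and 3 edges, delete both glued faces → V=9, E=18, F=11.
Attach a regular tetrahedron (V=4, E=6, F=4) along a 3-gon: merge 3 vertices and 3 edges, delete both glued faces → V=10, E=21, F=13.
Check: V − E + F = 10 − 21 + 13 = 2.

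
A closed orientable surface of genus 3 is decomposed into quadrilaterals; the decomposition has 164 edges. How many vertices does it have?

78

χ = 2 − 2·3 = -4, and every face is a square so 4F = 2E.
F = 2E/4 = 82. Then V = -4 + E − F = -4 + 164 − 82 = 78.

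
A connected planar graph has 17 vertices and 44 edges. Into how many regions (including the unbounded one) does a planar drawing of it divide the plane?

29

Euler's formula for a connected plane graph: V − E + F = 2, so F = 2 − 17 + 44 = 29.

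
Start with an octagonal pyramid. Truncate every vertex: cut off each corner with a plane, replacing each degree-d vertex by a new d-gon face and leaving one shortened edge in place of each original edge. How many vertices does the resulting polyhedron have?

The base solid has V = 9, E = 16, F = 9.
Truncation replaces each original edge-end by a new vertex, so V′ = 2E = 32.
Each original edge survives, and each old vertex of degree d contributes d new edges; summing degrees gives Σd = 2E, so E′ = E + 2E = 3E = 48.
Each original face survives and each original vertex becomes one new face: F′ = F + V = 18.

32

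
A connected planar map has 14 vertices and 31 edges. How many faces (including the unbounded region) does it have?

19

Euler's formula for a connected plane graph: V − E + F = 2, so F = 2 − 14 + 31 = 19.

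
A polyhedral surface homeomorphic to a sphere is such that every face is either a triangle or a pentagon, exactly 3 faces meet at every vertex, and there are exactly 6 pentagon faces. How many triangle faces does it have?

2

Let x be the number of triangles; then F = 6 + x.
Edge–face incidences: 2E = 5·6 + 3·x = 30 + 3x.
Every vertex has degree 3, so 3V = 2E.
Euler: V − E + F = 2 ⇒ (2E)/3 − E + (6 + x) = 2.
Multiply by 6: 2·(2E) − 3·(2E) + 6·(6 + x) = 12, i.e. 36 + 6x − (30 + 3x) = 12.
Collecting terms: 3x + 6 = 12, so 3x = 6, so x = 2.
Then 2E = 30 + 3·2 = 36, so E = 18, V = 2E/3 = 12, F = 6 + 2 = 8.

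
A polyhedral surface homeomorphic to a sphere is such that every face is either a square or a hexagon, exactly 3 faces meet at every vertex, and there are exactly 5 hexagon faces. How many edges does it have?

27

Let x be the number of squares; then F = 5 + x.
Edge–face incidences: 2E = 6·5 + 4·x = 30 + 4x.
Every vertex has degree 3, so 3V = 2E.
Euler: V − E + F = 2 ⇒ (2E)/3 − E + (5 + x) = 2.
Multiply by 6: 2·(2E) − 3·(2E) + 6·(5 + x) = 12, i.e. 30 + 6x − (30 + 4x) = 12.
Collecting terms: 2x = 12, so x = 6.
Then 2E = 30 + 4·6 = 54, so E = 27, V = 2E/3 = 18, F = 5 + 6 = 11.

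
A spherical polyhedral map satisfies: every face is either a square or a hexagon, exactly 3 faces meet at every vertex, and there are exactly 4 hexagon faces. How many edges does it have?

24

Let x be the number of squares; then F = 4 + x.
Edge–face incidences: 2E = 6·4 + 4·x = 24 + 4x.
Every vertex has degree 3, so 3V = 2E.
Euler: V − E + F = 2 ⇒ (2E)/3 − E + (4 + x) = 2.
Multiply by 6: 2·(2E) − 3·(2E) + 6·(4 + x) = 12, i.e. 24 + 6x − (24 + 4x) = 12.
Collecting terms: 2x = 12, so x = 6.
Then 2E = 24 + 4·6 = 48, so E = 24, V = 2E/3 = 16, F = 4 + 6 = 10.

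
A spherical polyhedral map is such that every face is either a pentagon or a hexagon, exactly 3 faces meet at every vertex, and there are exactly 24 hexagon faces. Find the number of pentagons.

12

Let x be the number of pentagons; then F = 24 + x.
Edge–face incidences: 2E = 6·24 + 5·x = 144 + 5x.
Every vertex has degree 3, so 3V = 2E.
Euler: V − E + F = 2 ⇒ (2E)/3 − E + (24 + x) = 2.
Multiply by 6: 2·(2E) − 3·(2E) + 6·(24 + x) = 12, i.e. 144 + 6x − (144 + 5x) = 12.
Collecting terms: x = 12.
Then 2E = 144 + 5·12 = 204, so E = 102, V = 2E/3 = 68, F = 24 + 12 = 36.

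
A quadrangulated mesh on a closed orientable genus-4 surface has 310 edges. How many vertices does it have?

χ = 2 − 2·4 = -6, and every face is a square so 4F = 2E.
F = 2E/4 = 155. Then V = -6 + E − F = -6 + 310 − 155 = 149.

149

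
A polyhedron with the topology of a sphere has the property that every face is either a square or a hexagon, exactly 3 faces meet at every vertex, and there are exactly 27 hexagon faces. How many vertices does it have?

Let x be the number of squares; then F = 27 + x.
Edge–face incidences: 2E = 6·27 + 4·x = 162 + 4x.
Every vertex has degree 3, so 3V = 2E.
Euler: V − E + F = 2 ⇒ (2E)/3 − E + (27 + x) = 2.
Multiply by 6: 2·(2E) − 3·(2E) + 6·(27 + x) = 12, i.e. 162 + 6x − (162 + 4x) = 12.
Collecting terms: 2x = 12, so x = 6.
Then 2E = 162 + 4·6 = 186, so E = 93, V = 2E/3 = 62, F = 27 + 6 = 33.

62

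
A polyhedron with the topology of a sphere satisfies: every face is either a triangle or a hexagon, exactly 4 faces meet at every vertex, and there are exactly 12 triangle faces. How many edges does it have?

24

Let x be the number of hexagons; then F = 12 + x.
Edge–face incidences: 2E = 3·12 + 6·x = 36 + 6x.
Every vertex has degree 4, so 4V = 2E.
Euler: V − E + F = 2 ⇒ (2E)/4 − E + (12 + x) = 2.
Multiply by 8: 2·(2E) − 4·(2E) + 8·(12 + x) = 16, i.e. 96 + 8x − 2·(36 + 6x) = 16.
Collecting terms: −4x + 24 = 16, so −4x = −8, so x = 2.
Then 2E = 36 + 6·2 = 48, so E = 24, V = 2E/4 = 12, F = 12 + 2 = 14.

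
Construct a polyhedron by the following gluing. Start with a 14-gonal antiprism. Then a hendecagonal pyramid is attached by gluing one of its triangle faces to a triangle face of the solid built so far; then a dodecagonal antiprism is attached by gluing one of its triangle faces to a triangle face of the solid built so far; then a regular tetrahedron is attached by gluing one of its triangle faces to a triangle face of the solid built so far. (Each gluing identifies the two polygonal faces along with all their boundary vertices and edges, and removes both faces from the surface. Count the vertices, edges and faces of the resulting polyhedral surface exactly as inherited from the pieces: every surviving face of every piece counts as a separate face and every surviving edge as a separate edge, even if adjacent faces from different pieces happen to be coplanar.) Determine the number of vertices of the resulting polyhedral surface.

A 14-gonal antiprism: V=28, E=56, F=30.
Attach a hendecagonal pyramid (V=12, E=22, F=12) along a 3-gon: merge 3 vertices and 3 edges, delete both glued faces → V=37, E=75, F=40.
Attach a dodecagonal antiprism (V=24, E=48, F=26) along a 3-gon: merge 3 vertices and 3 edges, delete both glued faces → V=58, E=120, F=64.
Attach a regular tetrahedron (V=4, E=6, F=4) along a 3-gon: merge 3 vertices and 3 edges, delete both glued faces → V=59, E=123, F=66.
Check: V − E + F = 59 − 123 + 66 = 2.

59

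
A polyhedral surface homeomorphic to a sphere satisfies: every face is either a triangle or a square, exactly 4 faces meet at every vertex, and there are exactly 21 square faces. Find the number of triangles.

8

Let x be the number of triangles; then F = 21 + x.
Edge–face incidences: 2E = 4·21 + 3·x = 84 + 3x.
Every vertex has degree 4, so 4V = 2E.
Euler: V − E + F = 2 ⇒ (2E)/4 − E + (21 + x) = 2.
Multiply by 8: 2·(2E) − 4·(2E) + 8·(21 + x) = 16, i.e. 168 + 8x − 2·(84 + 3x) = 16.
Collecting terms: 2x = 16, so x = 8.
Then 2E = 84 + 3·8 = 108, so E = 54, V = 2E/4 = 27, F = 21 + 8 = 29.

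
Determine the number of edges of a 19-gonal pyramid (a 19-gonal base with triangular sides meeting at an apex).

A pyramid on an n-gon base has one n-gon and n triangles: V = 19 + 1 = 20, E = 2·19 = 38, F = 19 + 1 = 20.

38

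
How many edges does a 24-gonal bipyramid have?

A bipyramid over an n-gon has 2n triangular faces and n + 2 vertices: V = 24 + 2 = 26, E = 3·24 = 72, F = 2·24 = 48.
Check: V − E + F = 26 − 72 + 48 = 2.

72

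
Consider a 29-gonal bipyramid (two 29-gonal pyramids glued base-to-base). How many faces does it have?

A bipyramid over an n-gon has 2n triangular faces and n + 2 vertices: V = 29 + 2 = 31, E = 3·29 = 87, F = 2·29 = 58.

58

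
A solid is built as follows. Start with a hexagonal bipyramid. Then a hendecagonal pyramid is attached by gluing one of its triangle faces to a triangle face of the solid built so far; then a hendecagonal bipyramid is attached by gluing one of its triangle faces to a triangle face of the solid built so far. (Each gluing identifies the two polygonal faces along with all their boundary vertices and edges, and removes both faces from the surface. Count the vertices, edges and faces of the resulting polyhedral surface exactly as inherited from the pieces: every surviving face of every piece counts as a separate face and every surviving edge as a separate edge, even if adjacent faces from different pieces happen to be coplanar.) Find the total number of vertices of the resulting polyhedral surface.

A hexagonal bipyramid: V=8, E=18, F=12.
Attach a hendecagonal pyramid (V=12, E=22, F=12) along a 3-gon: merge 3 vertices and 3 edges, delete both glued faces → V=17, E=37, F=22.
Attach a hendecagonal bipyramid (V=13, E=33, F=22) along a 3-gon: merge 3 vertices and 3 edges, delete both glued faces → V=27, E=67, F=42.
Check: V − E + F = 27 − 67 + 42 = 2.

27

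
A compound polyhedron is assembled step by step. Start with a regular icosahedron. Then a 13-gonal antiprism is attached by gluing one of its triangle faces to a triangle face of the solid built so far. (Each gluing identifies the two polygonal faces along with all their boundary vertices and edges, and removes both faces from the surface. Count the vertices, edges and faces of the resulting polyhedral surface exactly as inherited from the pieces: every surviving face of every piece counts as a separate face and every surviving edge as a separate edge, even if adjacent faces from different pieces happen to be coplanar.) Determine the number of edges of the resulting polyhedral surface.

A regular icosahedron: V=12, E=30, F=20.
Attach a 13-gonal antiprism (V=26, E=52, F=28) along a 3-gon: merge 3 vertices and 3 edges, delete both glued faces → V=35, E=79, F=46.
Check: V − E + F = 35 − 79 + 46 = 2.

79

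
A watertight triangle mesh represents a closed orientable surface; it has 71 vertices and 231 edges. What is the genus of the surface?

Every face is a triangle and each edge borders two faces, so 3F = 2·231, giving F = 154.
χ = V − E + F = 71 − 231 + 154 = -6.
For a closed orientable surface χ = 2 − 2g, so g = (2 − (-6))/2 = 4.

4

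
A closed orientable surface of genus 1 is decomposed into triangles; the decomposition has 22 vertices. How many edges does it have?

χ = 2 − 2·1 = 0, and every face is a triangle so 3F = 2E.
V − E + F = 0 with E = 3F/2 gives 22 − (3/2 − 1)·F = 0, so F = 44 and E = 66.

66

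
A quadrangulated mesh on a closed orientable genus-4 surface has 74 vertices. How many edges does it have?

χ = 2 − 2·4 = -6, and every face is a square so 4F = 2E.
V − E + F = -6 with E = 4F/2 gives 74 − (4/2 − 1)·F = -6, so F = 80 and E = 160.

160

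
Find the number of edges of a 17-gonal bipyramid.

51

A bipyramid over an n-gon has 2n triangular faces and n + 2 vertices: V = 17 + 2 = 19, E = 3·17 = 51, F = 2·17 = 34.
Check: V − E + F = 19 − 51 + 34 = 2.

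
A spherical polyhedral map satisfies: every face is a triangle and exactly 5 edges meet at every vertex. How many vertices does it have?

Each face has 3 edges and each edge borders two faces, so 2E = 3F.
Each vertex has degree 5, so 5V = 2E and hence V = 3F/5.
Euler: V − E + F = 2 ⇒ (3F/5) − (3F/2) + F = 2.
Multiply by 10: (6 − 15 + 10)F = 20, i.e. 1F = 20.
So F = 20, E = 3·20/2 = 30, V = 3·20/5 = 12.

12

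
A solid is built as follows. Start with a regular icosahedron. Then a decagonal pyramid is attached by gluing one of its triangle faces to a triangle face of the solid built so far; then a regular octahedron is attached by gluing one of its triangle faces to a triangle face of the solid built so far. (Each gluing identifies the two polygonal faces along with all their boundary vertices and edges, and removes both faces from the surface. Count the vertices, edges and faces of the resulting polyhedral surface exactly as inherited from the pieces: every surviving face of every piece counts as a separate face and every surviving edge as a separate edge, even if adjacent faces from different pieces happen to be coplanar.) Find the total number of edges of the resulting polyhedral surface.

56

A regular icosahedron: V=12, E=30, F=20.
Attach a decagonal pyramid (V=11, E=20, F=11) along a 3-gon: merge 3 vertices and 3 edges, delete both glued faces → V=20, E=47, F=29.
Attach a regular octahedron (V=6, E=12, F=8) along a 3-gon: merge 3 vertices and 3 edges, delete both glued faces → V=23, E=56, F=35.
Check: V − E + F = 23 − 56 + 35 = 2.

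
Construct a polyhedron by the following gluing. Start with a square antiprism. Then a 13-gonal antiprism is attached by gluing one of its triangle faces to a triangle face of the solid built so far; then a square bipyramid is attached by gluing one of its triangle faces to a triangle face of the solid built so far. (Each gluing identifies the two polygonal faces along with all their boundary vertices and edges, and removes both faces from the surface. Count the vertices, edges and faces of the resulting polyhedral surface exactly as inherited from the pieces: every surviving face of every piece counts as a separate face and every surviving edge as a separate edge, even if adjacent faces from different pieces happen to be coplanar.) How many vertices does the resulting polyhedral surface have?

34

A square antiprism: V=8, E=16, F=10.
Attach a 13-gonal antiprism (V=26, E=52, F=28) along a 3-gon: merge 3 vertices and 3 edges, delete both glued faces → V=31, E=65, F=36.
Attach a square bipyramid (V=6, E=12, F=8) along a 3-gon: merge 3 vertices and 3 edges, delete both glued faces → V=34, E=74, F=42.
Check: V − E + F = 34 − 74 + 42 = 2.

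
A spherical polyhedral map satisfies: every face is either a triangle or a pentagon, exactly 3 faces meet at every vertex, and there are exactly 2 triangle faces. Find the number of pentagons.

6

Let x be the number of pentagons; then F = 2 + x.
Edge–face incidences: 2E = 3·2 + 5·x = 6 + 5x.
Every vertex has degree 3, so 3V = 2E.
Euler: V − E + F = 2 ⇒ (2E)/3 − E + (2 + x) = 2.
Multiply by 6: 2·(2E) − 3·(2E) + 6·(2 + x) = 12, i.e. 12 + 6x − (6 + 5x) = 12.
Collecting terms: x + 6 = 12, so x = 6.
Then 2E = 6 + 5·6 = 36, so E = 18, V = 2E/3 = 12, F = 2 + 6 = 8.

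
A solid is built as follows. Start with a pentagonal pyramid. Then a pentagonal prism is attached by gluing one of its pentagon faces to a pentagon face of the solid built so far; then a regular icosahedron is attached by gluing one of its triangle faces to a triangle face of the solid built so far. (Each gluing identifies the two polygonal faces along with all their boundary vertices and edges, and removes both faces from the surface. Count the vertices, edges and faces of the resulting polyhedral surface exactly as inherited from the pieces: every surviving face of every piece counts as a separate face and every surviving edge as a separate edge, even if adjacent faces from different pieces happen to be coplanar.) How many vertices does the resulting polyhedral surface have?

20

A pentagonal pyramid: V=6, E=10, F=6.
Attach a pentagonal prism (V=10, E=15, F=7) along a 5-gon: merge 5 vertices and 5 edges, delete both glued faces → V=11, E=20, F=11.
Attach a regular icosahedron (V=12, E=30, F=20) along a 3-gon: merge 3 vertices and 3 edges, delete both glued faces → V=20, E=47, F=29.
Check: V − E + F = 20 − 47 + 29 = 2.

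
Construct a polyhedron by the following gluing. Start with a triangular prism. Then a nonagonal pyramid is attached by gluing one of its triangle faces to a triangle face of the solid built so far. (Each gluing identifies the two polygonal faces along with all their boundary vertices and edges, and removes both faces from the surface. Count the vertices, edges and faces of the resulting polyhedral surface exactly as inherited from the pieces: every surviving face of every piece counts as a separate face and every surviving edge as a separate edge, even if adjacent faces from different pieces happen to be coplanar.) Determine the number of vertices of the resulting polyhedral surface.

13

A triangular prism: V=6, E=9, F=5.
Attach a nonagonal pyramid (V=10, E=18, F=10) along a 3-gon: merge 3 vertices and 3 edges, delete both glued faces → V=13, E=24, F=13.
Check: V − E + F = 13 − 24 + 13 = 2.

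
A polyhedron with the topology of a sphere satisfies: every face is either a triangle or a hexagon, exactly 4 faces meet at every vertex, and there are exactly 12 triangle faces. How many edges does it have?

Let x be the number of hexagons; then F = 12 + x.
Edge–face incidences: 2E = 3·12 + 6·x = 36 + 6x.
Every vertex has degree 4, so 4V = 2E.
Euler: V − E + F = 2 ⇒ (2E)/4 − E + (12 + x) = 2.
Multiply by 8: 2·(2E) − 4·(2E) + 8·(12 + x) = 16, i.e. 96 + 8x − 2·(36 + 6x) = 16.
Collecting terms: −4x + 24 = 16, so −4x = −8, so x = 2.
Then 2E = 36 + 6·2 = 48, so E = 24, V = 2E/4 = 12, F = 12 + 2 = 14.

24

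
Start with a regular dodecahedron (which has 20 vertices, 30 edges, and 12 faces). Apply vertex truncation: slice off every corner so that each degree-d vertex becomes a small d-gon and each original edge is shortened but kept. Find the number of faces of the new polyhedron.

32

Truncation replaces each original edge-end by a new vertex, so V′ = 2E = 60.
Each original edge survives, and each old vertex of degree d contributes d new edges; summing degrees gives Σd = 2E, so E′ = E + 2E = 3E = 90.
Each original face survives and each original vertex becomes one new face: F′ = F + V = 32.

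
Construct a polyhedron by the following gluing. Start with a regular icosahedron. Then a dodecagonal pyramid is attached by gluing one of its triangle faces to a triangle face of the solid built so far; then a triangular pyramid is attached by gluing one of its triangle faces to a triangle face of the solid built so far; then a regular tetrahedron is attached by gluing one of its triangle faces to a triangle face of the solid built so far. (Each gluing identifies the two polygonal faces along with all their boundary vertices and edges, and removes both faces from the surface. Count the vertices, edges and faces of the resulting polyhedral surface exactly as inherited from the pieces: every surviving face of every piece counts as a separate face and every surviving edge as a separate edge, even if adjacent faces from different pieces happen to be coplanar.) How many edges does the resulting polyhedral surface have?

57

A regular icosahedron: V=12, E=30, F=20.
Attach a dodecagonal pyramid (V=13, E=24, F=13) along a 3-gon: merge 3 vertices and 3 edges, delete both glued faces → V=22, E=51, F=31.
Attach a triangular pyramid (V=4, E=6, F=4) along a 3-gon: merge 3 vertices and 3 edges, delete both glued faces → V=23, E=54, F=33.
Attach a regular tetrahedron (V=4, E=6, F=4) along a 3-gon: merge 3 vertices and 3 edges, delete both glued faces → V=24, E=57, F=35.
Check: V − E + F = 24 − 57 + 35 = 2.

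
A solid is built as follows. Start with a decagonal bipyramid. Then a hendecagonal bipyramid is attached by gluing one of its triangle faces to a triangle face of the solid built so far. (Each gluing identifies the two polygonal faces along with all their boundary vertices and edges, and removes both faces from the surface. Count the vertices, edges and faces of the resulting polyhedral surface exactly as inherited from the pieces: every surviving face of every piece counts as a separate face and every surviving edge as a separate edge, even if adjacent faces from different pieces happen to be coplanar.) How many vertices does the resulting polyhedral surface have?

A decagonal bipyramid: V=12, E=30, F=20.
Attach a hendecagonal bipyramid (V=13, E=33, F=22) along a 3-gon: merge 3 vertices and 3 edges, delete both glued faces → V=22, E=60, F=40.
Check: V − E + F = 22 − 60 + 40 = 2.

22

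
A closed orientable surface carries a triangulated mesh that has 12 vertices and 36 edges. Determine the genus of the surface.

1

Every face is a triangle and each edge borders two faces, so 3F = 2·36, giving F = 24.
χ = V − E + F = 12 − 36 + 24 = 0.
For a closed orientable surface χ = 2 − 2g, so g = (2 − (0))/2 = 1.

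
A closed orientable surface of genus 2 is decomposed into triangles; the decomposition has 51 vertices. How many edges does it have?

159

χ = 2 − 2·2 = -2, and every face is a triangle so 3F = 2E.
V − E + F = -2 with E = 3F/2 gives 51 − (3/2 − 1)·F = -2, so F = 106 and E = 159.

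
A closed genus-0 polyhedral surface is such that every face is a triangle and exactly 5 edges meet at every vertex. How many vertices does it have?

12

Each face has 3 edges and each edge borders two faces, so 2E = 3F.
Each vertex has degree 5, so 5V = 2E and hence V = 3F/5.
Euler: V − E + F = 2 ⇒ (3F/5) − (3F/2) + F = 2.
Multiply by 10: (6 − 15 + 10)F = 20, i.e. 1F = 20.
So F = 20, E = 3·20/2 = 30, V = 3·20/5 = 12.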